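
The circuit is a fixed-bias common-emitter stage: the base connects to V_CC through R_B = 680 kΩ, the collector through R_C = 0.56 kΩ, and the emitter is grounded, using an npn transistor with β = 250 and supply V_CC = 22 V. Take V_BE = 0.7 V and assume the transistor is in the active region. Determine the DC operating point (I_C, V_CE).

Base loop: V_CC = I_B·R_B + V_BE, so I_B = (22 − 0.7)/680 kΩ = 0.0313 mA.
In the active region I_C = β·I_B = 250 × 0.0313 = 7.83 mA.
Collector loop: V_CE = V_CC − I_C·R_C = 22 − 7.83×0.56 = 17.6 V.
Since V_CE = 17.6 V > V_CE(sat) ≈ 0.2 V, the transistor is in the active region as assumed.

I_C ≈ 7.8 mA, V_CE ≈ 18 V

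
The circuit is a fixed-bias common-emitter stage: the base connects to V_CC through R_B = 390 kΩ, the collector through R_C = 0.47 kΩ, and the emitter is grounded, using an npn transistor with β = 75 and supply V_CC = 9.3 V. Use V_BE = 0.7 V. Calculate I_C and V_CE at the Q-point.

Base loop: V_CC = I_B·R_B + V_BE, so I_B = (9.3 − 0.7)/390 kΩ = 0.0221 mA.
In the active region I_C = β·I_B = 75 × 0.0221 = 1.65 mA.
Collector loop: V_CE = V_CC − I_C·R_C = 9.3 − 1.65×0.47 = 8.52 V.
Since V_CE = 8.52 V > V_CE(sat) ≈ 0.2 V, the transistor is in the active region as assumed.

I_C ≈ 1.7 mA, V_CE ≈ 8.5 V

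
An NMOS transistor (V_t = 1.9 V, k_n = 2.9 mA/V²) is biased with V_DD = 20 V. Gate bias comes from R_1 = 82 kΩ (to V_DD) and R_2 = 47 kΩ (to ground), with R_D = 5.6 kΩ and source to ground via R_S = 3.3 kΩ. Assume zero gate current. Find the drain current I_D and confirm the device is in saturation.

V_G = V_DD·R_2/(R_1+R_2) = 20×47/129 = 7.29 V.
Assume saturation: I_D = (k_n/2)(V_GS − V_t)² with V_GS = V_G − I_D·R_S = 7.29 − 3.3·I_D.
Substituting gives 15.8·I_D² − 52.6·I_D + 42.1 = 0, with roots I_D = 1.34 or 1.99 mA.
The root I_D = 1.99 mA gives V_GS = 0.729 V ≤ V_t, so take I_D = 1.34 mA.
Then V_GS = 2.86 V and V_DS = V_DD − I_D(R_D+R_S) = 20 − 1.34×8.9 = 8.07 V.
Saturation requires V_DS ≥ V_GS − V_t = 0.962 V; 8.07 ≥ 0.962 ✓.

I_D ≈ 1.3 mA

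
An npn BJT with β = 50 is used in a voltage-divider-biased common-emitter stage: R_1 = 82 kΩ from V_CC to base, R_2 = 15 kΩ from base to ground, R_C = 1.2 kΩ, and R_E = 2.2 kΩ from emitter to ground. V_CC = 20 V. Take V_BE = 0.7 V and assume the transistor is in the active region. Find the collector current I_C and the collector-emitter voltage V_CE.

Thevenize the base divider: V_Th = V_CC·R_2/(R_1+R_2) = 20×15/97 = 3.09 V, R_Th = R_1‖R_2 = 12.7 kΩ.
Base-emitter loop: V_Th = I_B·R_Th + V_BE + (β+1)I_B·R_E, so I_B = (3.09 − 0.7) / (12.7 + 51×2.2) = 0.0192 mA.
I_C = β·I_B = 50×0.0192 = 0.958 mA, and I_E = (β+1)I_B = 0.977 mA.
V_CE = V_CC − I_C·R_C − I_E·R_E = 20 − 0.958×1.2 − 0.977×2.2 = 16.7 V.
V_CE = 16.7 V > 0.2 V confirms active-region operation.

I_C ≈ 0.96 mA, V_CE ≈ 17 V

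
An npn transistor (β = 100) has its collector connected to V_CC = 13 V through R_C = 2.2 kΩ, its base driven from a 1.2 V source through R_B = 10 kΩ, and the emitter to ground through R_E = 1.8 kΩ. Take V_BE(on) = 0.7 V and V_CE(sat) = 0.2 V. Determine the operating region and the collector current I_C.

active; I_C ≈ 0.26 mA

Assume active. Base-emitter loop: I_B = (V_BB − V_BE)/(R_B + (β+1)R_E) = (1.2 − 0.7)/(10 + 101×1.8) = 0.00261 mA.
I_C = β·I_B = 100×0.00261 = 0.261 mA.
V_CE = V_CC − I_C·R_C − I_E·R_E = 13 − 0.261×2.2 − 0.263×1.8 = 12 V > V_CE(sat), so the active-region assumption holds.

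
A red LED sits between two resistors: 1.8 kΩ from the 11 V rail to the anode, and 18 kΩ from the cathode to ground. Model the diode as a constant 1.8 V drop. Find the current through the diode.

I ≈ 0.46 mA

The two resistors are in series with the diode, so KVL gives 11 = I·1.8 + 1.8 + I·18.
I = (11 − 1.8) / (1.8 + 18) kΩ = 9.2 / 19.8 = 0.465 mA.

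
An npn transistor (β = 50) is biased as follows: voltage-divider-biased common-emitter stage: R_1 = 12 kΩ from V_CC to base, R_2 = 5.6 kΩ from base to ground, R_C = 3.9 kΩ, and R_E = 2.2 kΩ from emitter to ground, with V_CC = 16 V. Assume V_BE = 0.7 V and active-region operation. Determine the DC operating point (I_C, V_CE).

Thevenize the base divider: V_Th = V_CC·R_2/(R_1+R_2) = 16×5.6/17.6 = 5.09 V, R_Th = R_1‖R_2 = 3.82 kΩ.
Base-emitter loop: V_Th = I_B·R_Th + V_BE + (β+1)I_B·R_E, so I_B = (5.09 − 0.7) / (3.82 + 51×2.2) = 0.0378 mA.
I_C = β·I_B = 50×0.0378 = 1.89 mA, and I_E = (β+1)I_B = 1.93 mA.
V_CE = V_CC − I_C·R_C − I_E·R_E = 16 − 1.89×3.9 − 1.93×2.2 = 4.37 V.
V_CE = 4.37 V > 0.2 V confirms active-region operation.

I_C ≈ 1.9 mA, V_CE ≈ 4.4 V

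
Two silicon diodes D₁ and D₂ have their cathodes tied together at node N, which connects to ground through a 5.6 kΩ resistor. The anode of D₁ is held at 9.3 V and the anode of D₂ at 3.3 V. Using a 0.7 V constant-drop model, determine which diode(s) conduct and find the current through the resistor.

Only D₁ conducts; I_R ≈ 1.5 mA

Assume both conduct. Then node N would need to be at both 9.3−0.7 = 8.6 V and 3.3−0.7 = 2.6 V, which is impossible.
Assume only D₁ conducts: V_N = 9.3 − 0.7 = 8.6 V, so I_R = 8.6/5.6 = 1.54 mA.
Check D₂: its anode-to-cathode voltage is 3.3 − 8.6 = -5.3 V < 0.7 V, so it is off. The assumption is consistent.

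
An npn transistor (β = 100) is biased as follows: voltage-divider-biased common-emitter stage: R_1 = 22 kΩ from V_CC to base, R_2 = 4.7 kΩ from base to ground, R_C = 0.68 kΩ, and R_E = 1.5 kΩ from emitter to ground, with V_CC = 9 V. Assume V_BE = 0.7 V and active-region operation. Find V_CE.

Thevenize the base divider: V_Th = V_CC·R_2/(R_1+R_2) = 9×4.7/26.7 = 1.58 V, R_Th = R_1‖R_2 = 3.87 kΩ.
Base-emitter loop: V_Th = I_B·R_Th + V_BE + (β+1)I_B·R_E, so I_B = (1.58 − 0.7) / (3.87 + 101×1.5) = 0.00569 mA.
I_C = β·I_B = 100×0.00569 = 0.569 mA, and I_E = (β+1)I_B = 0.575 mA.
V_CE = V_CC − I_C·R_C − I_E·R_E = 9 − 0.569×0.68 − 0.575×1.5 = 7.75 V.
V_CE = 7.75 V > 0.2 V confirms active-region operation.

V_CE ≈ 7.8 V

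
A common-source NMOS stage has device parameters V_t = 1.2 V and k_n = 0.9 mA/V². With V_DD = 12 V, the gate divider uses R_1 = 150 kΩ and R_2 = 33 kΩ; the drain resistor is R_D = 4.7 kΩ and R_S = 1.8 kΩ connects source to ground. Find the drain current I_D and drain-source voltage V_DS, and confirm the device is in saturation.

I_D ≈ 0.18 mA, V_DS ≈ 11 V

V_G = V_DD·R_2/(R_1+R_2) = 12×33/183 = 2.16 V.
Assume saturation: I_D = (k_n/2)(V_GS − V_t)² with V_GS = V_G − I_D·R_S = 2.16 − 1.8·I_D.
Substituting gives 1.46·I_D² − 2.56·I_D + 0.418 = 0, with roots I_D = 0.182 or 1.57 mA.
The root I_D = 1.57 mA gives V_GS = -0.671 V ≤ V_t, so take I_D = 0.182 mA.
Then V_GS = 1.84 V and V_DS = V_DD − I_D(R_D+R_S) = 12 − 0.182×6.5 = 10.8 V.
Saturation requires V_DS ≥ V_GS − V_t = 0.636 V; 10.8 ≥ 0.636 ✓.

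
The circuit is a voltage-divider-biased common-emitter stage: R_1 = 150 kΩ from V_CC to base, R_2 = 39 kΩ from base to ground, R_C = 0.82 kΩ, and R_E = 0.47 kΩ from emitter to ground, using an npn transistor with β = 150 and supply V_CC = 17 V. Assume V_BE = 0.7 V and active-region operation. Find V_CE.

V_CE ≈ 12 V

Thevenize the base divider: V_Th = V_CC·R_2/(R_1+R_2) = 17×39/189 = 3.51 V, R_Th = R_1‖R_2 = 31 kΩ.
Base-emitter loop: V_Th = I_B·R_Th + V_BE + (β+1)I_B·R_E, so I_B = (3.51 − 0.7) / (31 + 151×0.47) = 0.0275 mA.
I_C = β·I_B = 150×0.0275 = 4.13 mA, and I_E = (β+1)I_B = 4.16 mA.
V_CE = V_CC − I_C·R_C − I_E·R_E = 17 − 4.13×0.82 − 4.16×0.47 = 11.7 V.
V_CE = 11.7 V > 0.2 V confirms active-region operation.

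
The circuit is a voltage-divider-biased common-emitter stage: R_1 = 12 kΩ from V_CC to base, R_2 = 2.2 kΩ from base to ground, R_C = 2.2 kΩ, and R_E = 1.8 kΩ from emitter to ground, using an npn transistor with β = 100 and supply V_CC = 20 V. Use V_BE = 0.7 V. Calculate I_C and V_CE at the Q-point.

Thevenize the base divider: V_Th = V_CC·R_2/(R_1+R_2) = 20×2.2/14.2 = 3.1 V, R_Th = R_1‖R_2 = 1.86 kΩ.
Base-emitter loop: V_Th = I_B·R_Th + V_BE + (β+1)I_B·R_E, so I_B = (3.1 − 0.7) / (1.86 + 101×1.8) = 0.0131 mA.
I_C = β·I_B = 100×0.0131 = 1.31 mA, and I_E = (β+1)I_B = 1.32 mA.
V_CE = V_CC − I_C·R_C − I_E·R_E = 20 − 1.31×2.2 − 1.32×1.8 = 14.8 V.
V_CE = 14.8 V > 0.2 V confirms active-region operation.

I_C ≈ 1.3 mA, V_CE ≈ 15 V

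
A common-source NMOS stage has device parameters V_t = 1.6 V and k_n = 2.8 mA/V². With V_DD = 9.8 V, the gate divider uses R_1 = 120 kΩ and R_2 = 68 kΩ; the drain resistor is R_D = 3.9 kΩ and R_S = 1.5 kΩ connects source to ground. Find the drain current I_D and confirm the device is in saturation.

I_D ≈ 0.79 mA

V_G = V_DD·R_2/(R_1+R_2) = 9.8×68/188 = 3.54 V.
Assume saturation: I_D = (k_n/2)(V_GS − V_t)² with V_GS = V_G − I_D·R_S = 3.54 − 1.5·I_D.
Substituting gives 3.15·I_D² − 9.17·I_D + 5.29 = 0, with roots I_D = 0.794 or 2.12 mA.
The root I_D = 2.12 mA gives V_GS = 0.371 V ≤ V_t, so take I_D = 0.794 mA.
Then V_GS = 2.35 V and V_DS = V_DD − I_D(R_D+R_S) = 9.8 − 0.794×5.4 = 5.51 V.
Saturation requires V_DS ≥ V_GS − V_t = 0.753 V; 5.51 ≥ 0.753 ✓.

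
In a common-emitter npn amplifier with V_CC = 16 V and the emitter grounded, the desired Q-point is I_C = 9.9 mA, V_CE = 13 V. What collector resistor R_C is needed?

R_C ≈ 0.3 kΩ

Collector loop: V_CC = I_C·R_C + V_CE.
R_C = (V_CC − V_CE)/I_C = (16 − 13)/9.9 = 0.303 kΩ.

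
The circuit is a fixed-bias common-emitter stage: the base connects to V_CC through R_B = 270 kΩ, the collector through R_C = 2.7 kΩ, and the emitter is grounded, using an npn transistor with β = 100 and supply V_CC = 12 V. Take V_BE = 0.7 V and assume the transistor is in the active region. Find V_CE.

Base loop: V_CC = I_B·R_B + V_BE, so I_B = (12 − 0.7)/270 kΩ = 0.0419 mA.
In the active region I_C = β·I_B = 100 × 0.0419 = 4.19 mA.
Collector loop: V_CE = V_CC − I_C·R_C = 12 − 4.19×2.7 = 0.7 V.
Since V_CE = 0.7 V > V_CE(sat) ≈ 0.2 V, the transistor is in the active region as assumed.

V_CE ≈ 0.7 V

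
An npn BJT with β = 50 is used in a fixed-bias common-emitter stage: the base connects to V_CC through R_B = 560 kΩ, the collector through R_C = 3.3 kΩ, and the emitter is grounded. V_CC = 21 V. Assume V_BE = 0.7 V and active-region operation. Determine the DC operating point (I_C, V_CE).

I_C ≈ 1.8 mA, V_CE ≈ 15 V

Base loop: V_CC = I_B·R_B + V_BE, so I_B = (21 − 0.7)/560 kΩ = 0.0363 mA.
In the active region I_C = β·I_B = 50 × 0.0363 = 1.81 mA.
Collector loop: V_CE = V_CC − I_C·R_C = 21 − 1.81×3.3 = 15 V.
Since V_CE = 15 V > V_CE(sat) ≈ 0.2 V, the transistor is in the active region as assumed.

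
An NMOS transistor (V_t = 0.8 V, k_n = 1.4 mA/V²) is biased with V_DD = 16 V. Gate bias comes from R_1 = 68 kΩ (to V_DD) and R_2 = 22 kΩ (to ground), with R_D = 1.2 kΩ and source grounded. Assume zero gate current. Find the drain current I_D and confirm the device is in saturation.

I_D ≈ 6.8 mA

V_G = V_DD·R_2/(R_1+R_2) = 16×22/90 = 3.91 V. With the source grounded, V_GS = V_G = 3.91 V.
Assume saturation: I_D = (k_n/2)(V_GS − V_t)² = (1.4/2)×(3.91 − 0.8)² = 0.7×3.11² = 6.78 mA.
V_DS = V_DD − I_D·R_D = 16 − 6.78×1.2 = 7.87 V.
Saturation requires V_DS ≥ V_GS − V_t = 3.11 V; 7.87 ≥ 3.11 ✓.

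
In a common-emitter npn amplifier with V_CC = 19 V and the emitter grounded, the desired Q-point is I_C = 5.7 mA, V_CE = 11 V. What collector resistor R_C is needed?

R_C ≈ 1.4 kΩ

Collector loop: V_CC = I_C·R_C + V_CE.
R_C = (V_CC − V_CE)/I_C = (19 − 11)/5.7 = 1.4 kΩ.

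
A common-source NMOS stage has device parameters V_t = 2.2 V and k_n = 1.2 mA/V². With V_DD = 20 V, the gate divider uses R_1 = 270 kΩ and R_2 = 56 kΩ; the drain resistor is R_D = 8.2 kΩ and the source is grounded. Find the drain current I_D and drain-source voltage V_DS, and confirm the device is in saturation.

I_D ≈ 0.92 mA, V_DS ≈ 12 V

V_G = V_DD·R_2/(R_1+R_2) = 20×56/326 = 3.44 V. With the source grounded, V_GS = V_G = 3.44 V.
Assume saturation: I_D = (k_n/2)(V_GS − V_t)² = (1.2/2)×(3.44 − 2.2)² = 0.6×1.24² = 0.916 mA.
V_DS = V_DD − I_D·R_D = 20 − 0.916×8.2 = 12.5 V.
Saturation requires V_DS ≥ V_GS − V_t = 1.24 V; 12.5 ≥ 1.24 ✓.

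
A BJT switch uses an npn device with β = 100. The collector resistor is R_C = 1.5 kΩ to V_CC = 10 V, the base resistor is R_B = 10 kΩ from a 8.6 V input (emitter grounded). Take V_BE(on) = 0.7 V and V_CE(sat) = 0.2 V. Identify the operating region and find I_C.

Assume active: I_B = (8.6 − 0.7)/10 = 0.79 mA, giving I_C = β·I_B = 79 mA.
But then V_CE = 10 − 79×1.5 = -108 V < V_CE(sat) = 0.2 V — impossible in the active region.
So the transistor is saturated. With V_CE = 0.2 V, I_C = (V_CC − 0.2)/R_C = 9.8/1.5 = 6.53 mA.
Check: β·I_B = 79 mA > I_C = 6.53 mA, confirming saturation.

saturation; I_C ≈ 6.5 mA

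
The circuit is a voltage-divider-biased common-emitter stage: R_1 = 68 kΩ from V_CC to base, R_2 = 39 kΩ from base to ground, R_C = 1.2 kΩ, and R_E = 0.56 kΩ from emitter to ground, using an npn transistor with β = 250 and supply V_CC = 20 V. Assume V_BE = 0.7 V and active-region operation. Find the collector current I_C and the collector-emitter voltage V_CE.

Thevenize the base divider: V_Th = V_CC·R_2/(R_1+R_2) = 20×39/107 = 7.29 V, R_Th = R_1‖R_2 = 24.8 kΩ.
Base-emitter loop: V_Th = I_B·R_Th + V_BE + (β+1)I_B·R_E, so I_B = (7.29 − 0.7) / (24.8 + 251×0.56) = 0.0399 mA.
I_C = β·I_B = 250×0.0399 = 9.96 mA, and I_E = (β+1)I_B = 10 mA.
V_CE = V_CC − I_C·R_C − I_E·R_E = 20 − 9.96×1.2 − 10×0.56 = 2.44 V.
V_CE = 2.44 V > 0.2 V confirms active-region operation.

I_C ≈ 10 mA, V_CE ≈ 2.4 V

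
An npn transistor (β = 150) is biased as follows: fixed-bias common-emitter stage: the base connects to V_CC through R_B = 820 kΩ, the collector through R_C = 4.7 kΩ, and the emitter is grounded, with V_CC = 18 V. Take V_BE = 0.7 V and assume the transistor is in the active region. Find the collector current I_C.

Base loop: V_CC = I_B·R_B + V_BE, so I_B = (18 − 0.7)/820 kΩ = 0.0211 mA.
In the active region I_C = β·I_B = 150 × 0.0211 = 3.16 mA.
Collector loop: V_CE = V_CC − I_C·R_C = 18 − 3.16×4.7 = 3.13 V.
Since V_CE = 3.13 V > V_CE(sat) ≈ 0.2 V, the transistor is in the active region as assumed.

I_C ≈ 3.2 mA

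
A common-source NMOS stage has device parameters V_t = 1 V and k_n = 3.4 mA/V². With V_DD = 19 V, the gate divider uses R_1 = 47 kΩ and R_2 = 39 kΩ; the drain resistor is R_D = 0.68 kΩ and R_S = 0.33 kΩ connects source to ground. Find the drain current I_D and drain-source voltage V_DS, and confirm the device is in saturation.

I_D ≈ 14 mA, V_DS ≈ 4.6 V

V_G = V_DD·R_2/(R_1+R_2) = 19×39/86 = 8.62 V.
Assume saturation: I_D = (k_n/2)(V_GS − V_t)² with V_GS = V_G − I_D·R_S = 8.62 − 0.33·I_D.
Substituting gives 0.185·I_D² − 9.55·I_D + 98.6 = 0, with roots I_D = 14.3 or 37.3 mA.
The root I_D = 37.3 mA gives V_GS = -3.68 V ≤ V_t, so take I_D = 14.3 mA.
Then V_GS = 3.9 V and V_DS = V_DD − I_D(R_D+R_S) = 19 − 14.3×1.01 = 4.56 V.
Saturation requires V_DS ≥ V_GS − V_t = 2.9 V; 4.56 ≥ 2.9 ✓.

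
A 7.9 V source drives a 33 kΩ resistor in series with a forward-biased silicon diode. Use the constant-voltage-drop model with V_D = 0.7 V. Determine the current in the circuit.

KVL around the loop: 7.9 = V_D + I·R = 0.7 + I × 33 kΩ.
So I = (7.9 − 0.7) / 33 kΩ = 7.2 / 33 = 0.218 mA.

I ≈ 0.22 mA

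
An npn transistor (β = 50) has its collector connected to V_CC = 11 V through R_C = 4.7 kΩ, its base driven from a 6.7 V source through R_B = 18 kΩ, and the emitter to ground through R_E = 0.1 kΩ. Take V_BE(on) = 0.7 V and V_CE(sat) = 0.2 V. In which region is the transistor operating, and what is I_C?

Assume active: I_B = (6.7 − 0.7)/(18 + 51×0.1) = 0.26 mA, I_C = β·I_B = 13 mA.
Then V_CE = 11 − 13×4.7 − 13.2×0.1 = -51.4 V < 0.2 V — the active assumption fails.
Re-solve with V_CE = 0.2 V. KCL at the emitter: V_E/R_E = (V_BB−0.7−V_E)/R_B + (V_CC−0.2−V_E)/R_C, giving V_E = 0.256 V.
I_C = (V_CC − 0.2 − V_E)/R_C = (10.8 − 0.256)/4.7 = 2.24 mA.
Check: I_B = (6 − 0.256)/18 = 0.319 mA, and β·I_B = 16 mA > I_C, confirming saturation.

saturation; I_C ≈ 2.2 mA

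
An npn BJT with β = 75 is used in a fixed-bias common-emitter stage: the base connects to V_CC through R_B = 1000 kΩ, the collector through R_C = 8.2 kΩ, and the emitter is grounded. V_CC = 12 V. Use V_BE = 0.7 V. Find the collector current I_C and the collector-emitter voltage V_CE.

Base loop: V_CC = I_B·R_B + V_BE, so I_B = (12 − 0.7)/1000 kΩ = 0.0113 mA.
In the active region I_C = β·I_B = 75 × 0.0113 = 0.848 mA.
Collector loop: V_CE = V_CC − I_C·R_C = 12 − 0.848×8.2 = 5.05 V.
Since V_CE = 5.05 V > V_CE(sat) ≈ 0.2 V, the transistor is in the active region as assumed.

I_C ≈ 0.85 mA, V_CE ≈ 5.1 V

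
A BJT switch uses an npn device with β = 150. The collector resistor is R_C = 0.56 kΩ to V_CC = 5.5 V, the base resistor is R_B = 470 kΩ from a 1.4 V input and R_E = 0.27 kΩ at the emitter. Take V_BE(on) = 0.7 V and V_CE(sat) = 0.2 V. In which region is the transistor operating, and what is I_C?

active; I_C ≈ 0.21 mA

Assume active. Base-emitter loop: I_B = (V_BB − V_BE)/(R_B + (β+1)R_E) = (1.4 − 0.7)/(470 + 151×0.27) = 0.00137 mA.
I_C = β·I_B = 150×0.00137 = 0.206 mA.
V_CE = V_CC − I_C·R_C − I_E·R_E = 5.5 − 0.206×0.56 − 0.207×0.27 = 5.33 V > V_CE(sat), so the active-region assumption holds.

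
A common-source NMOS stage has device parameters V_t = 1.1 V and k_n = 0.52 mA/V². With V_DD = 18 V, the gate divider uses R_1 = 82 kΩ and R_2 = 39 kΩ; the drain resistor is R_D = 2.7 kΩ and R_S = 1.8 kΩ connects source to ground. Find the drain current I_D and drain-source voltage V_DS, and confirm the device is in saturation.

V_G = V_DD·R_2/(R_1+R_2) = 18×39/121 = 5.8 V.
Assume saturation: I_D = (k_n/2)(V_GS − V_t)² with V_GS = V_G − I_D·R_S = 5.8 − 1.8·I_D.
Substituting gives 0.842·I_D² − 5.4·I_D + 5.75 = 0, with roots I_D = 1.35 or 5.06 mA.
The root I_D = 5.06 mA gives V_GS = -3.31 V ≤ V_t, so take I_D = 1.35 mA.
Then V_GS = 3.38 V and V_DS = V_DD − I_D(R_D+R_S) = 18 − 1.35×4.5 = 11.9 V.
Saturation requires V_DS ≥ V_GS − V_t = 2.28 V; 11.9 ≥ 2.28 ✓.

I_D ≈ 1.3 mA, V_DS ≈ 12 V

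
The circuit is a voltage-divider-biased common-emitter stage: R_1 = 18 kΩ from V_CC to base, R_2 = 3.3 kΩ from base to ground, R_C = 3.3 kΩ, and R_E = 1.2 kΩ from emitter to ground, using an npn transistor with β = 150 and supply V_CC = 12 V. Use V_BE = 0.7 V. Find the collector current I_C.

Thevenize the base divider: V_Th = V_CC·R_2/(R_1+R_2) = 12×3.3/21.3 = 1.86 V, R_Th = R_1‖R_2 = 2.79 kΩ.
Base-emitter loop: V_Th = I_B·R_Th + V_BE + (β+1)I_B·R_E, so I_B = (1.86 − 0.7) / (2.79 + 151×1.2) = 0.0063 mA.
I_C = β·I_B = 150×0.0063 = 0.945 mA, and I_E = (β+1)I_B = 0.951 mA.
V_CE = V_CC − I_C·R_C − I_E·R_E = 12 − 0.945×3.3 − 0.951×1.2 = 7.74 V.
V_CE = 7.74 V > 0.2 V confirms active-region operation.

I_C ≈ 0.95 mA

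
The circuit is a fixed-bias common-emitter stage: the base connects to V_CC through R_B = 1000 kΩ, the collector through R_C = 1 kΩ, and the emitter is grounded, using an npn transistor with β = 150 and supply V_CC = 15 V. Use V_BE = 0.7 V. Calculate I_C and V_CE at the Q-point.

Base loop: V_CC = I_B·R_B + V_BE, so I_B = (15 − 0.7)/1000 kΩ = 0.0143 mA.
In the active region I_C = β·I_B = 150 × 0.0143 = 2.15 mA.
Collector loop: V_CE = V_CC − I_C·R_C = 15 − 2.15×1 = 12.9 V.
Since V_CE = 12.9 V > V_CE(sat) ≈ 0.2 V, the transistor is in the active region as assumed.

I_C ≈ 2.1 mA, V_CE ≈ 13 V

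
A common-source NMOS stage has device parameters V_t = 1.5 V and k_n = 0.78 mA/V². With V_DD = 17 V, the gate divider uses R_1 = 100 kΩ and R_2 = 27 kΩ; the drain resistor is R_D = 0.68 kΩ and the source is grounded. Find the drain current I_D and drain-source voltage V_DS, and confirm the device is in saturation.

I_D ≈ 1.7 mA, V_DS ≈ 16 V

V_G = V_DD·R_2/(R_1+R_2) = 17×27/127 = 3.61 V. With the source grounded, V_GS = V_G = 3.61 V.
Assume saturation: I_D = (k_n/2)(V_GS − V_t)² = (0.78/2)×(3.61 − 1.5)² = 0.39×2.11² = 1.74 mA.
V_DS = V_DD − I_D·R_D = 17 − 1.74×0.68 = 15.8 V.
Saturation requires V_DS ≥ V_GS − V_t = 2.11 V; 15.8 ≥ 2.11 ✓.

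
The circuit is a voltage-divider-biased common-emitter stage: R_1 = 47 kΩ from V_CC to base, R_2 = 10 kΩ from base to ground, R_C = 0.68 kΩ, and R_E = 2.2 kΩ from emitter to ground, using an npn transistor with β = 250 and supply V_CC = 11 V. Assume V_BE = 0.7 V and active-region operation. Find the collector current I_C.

I_C ≈ 0.55 mA

Thevenize the base divider: V_Th = V_CC·R_2/(R_1+R_2) = 11×10/57 = 1.93 V, R_Th = R_1‖R_2 = 8.25 kΩ.
Base-emitter loop: V_Th = I_B·R_Th + V_BE + (β+1)I_B·R_E, so I_B = (1.93 − 0.7) / (8.25 + 251×2.2) = 0.00219 mA.
I_C = β·I_B = 250×0.00219 = 0.549 mA, and I_E = (β+1)I_B = 0.551 mA.
V_CE = V_CC − I_C·R_C − I_E·R_E = 11 − 0.549×0.68 − 0.551×2.2 = 9.42 V.
V_CE = 9.42 V > 0.2 V confirms active-region operation.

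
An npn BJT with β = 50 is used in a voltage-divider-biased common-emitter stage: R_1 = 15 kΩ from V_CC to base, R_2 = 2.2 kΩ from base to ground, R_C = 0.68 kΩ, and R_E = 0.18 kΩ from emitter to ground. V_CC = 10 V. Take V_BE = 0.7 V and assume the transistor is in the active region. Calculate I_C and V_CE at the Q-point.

I_C ≈ 2.6 mA, V_CE ≈ 7.7 V

Thevenize the base divider: V_Th = V_CC·R_2/(R_1+R_2) = 10×2.2/17.2 = 1.28 V, R_Th = R_1‖R_2 = 1.92 kΩ.
Base-emitter loop: V_Th = I_B·R_Th + V_BE + (β+1)I_B·R_E, so I_B = (1.28 − 0.7) / (1.92 + 51×0.18) = 0.0522 mA.
I_C = β·I_B = 50×0.0522 = 2.61 mA, and I_E = (β+1)I_B = 2.66 mA.
V_CE = V_CC − I_C·R_C − I_E·R_E = 10 − 2.61×0.68 − 2.66×0.18 = 7.75 V.
V_CE = 7.75 V > 0.2 V confirms active-region operation.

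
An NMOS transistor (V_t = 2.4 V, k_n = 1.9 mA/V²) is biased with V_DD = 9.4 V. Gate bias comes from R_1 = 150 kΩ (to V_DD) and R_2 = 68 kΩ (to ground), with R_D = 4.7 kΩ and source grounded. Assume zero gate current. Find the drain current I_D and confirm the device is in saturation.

V_G = V_DD·R_2/(R_1+R_2) = 9.4×68/218 = 2.93 V. With the source grounded, V_GS = V_G = 2.93 V.
Assume saturation: I_D = (k_n/2)(V_GS − V_t)² = (1.9/2)×(2.93 − 2.4)² = 0.95×0.532² = 0.269 mA.
V_DS = V_DD − I_D·R_D = 9.4 − 0.269×4.7 = 8.14 V.
Saturation requires V_DS ≥ V_GS − V_t = 0.532 V; 8.14 ≥ 0.532 ✓.

I_D ≈ 0.27 mA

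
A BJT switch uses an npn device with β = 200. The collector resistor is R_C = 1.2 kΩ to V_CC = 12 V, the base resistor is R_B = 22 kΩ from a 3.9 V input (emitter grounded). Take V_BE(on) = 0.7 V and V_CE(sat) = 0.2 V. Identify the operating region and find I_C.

saturation; I_C ≈ 9.8 mA

Assume active: I_B = (3.9 − 0.7)/22 = 0.145 mA, giving I_C = β·I_B = 29.1 mA.
But then V_CE = 12 − 29.1×1.2 = -22.9 V < V_CE(sat) = 0.2 V — impossible in the active region.
So the transistor is saturated. With V_CE = 0.2 V, I_C = (V_CC − 0.2)/R_C = 11.8/1.2 = 9.83 mA.
Check: β·I_B = 29.1 mA > I_C = 9.83 mA, confirming saturation.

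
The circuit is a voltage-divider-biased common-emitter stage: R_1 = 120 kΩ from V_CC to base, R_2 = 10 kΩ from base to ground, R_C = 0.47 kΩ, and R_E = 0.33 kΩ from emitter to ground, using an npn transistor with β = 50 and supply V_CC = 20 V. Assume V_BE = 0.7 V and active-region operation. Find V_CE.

Thevenize the base divider: V_Th = V_CC·R_2/(R_1+R_2) = 20×10/130 = 1.54 V, R_Th = R_1‖R_2 = 9.23 kΩ.
Base-emitter loop: V_Th = I_B·R_Th + V_BE + (β+1)I_B·R_E, so I_B = (1.54 − 0.7) / (9.23 + 51×0.33) = 0.0322 mA.
I_C = β·I_B = 50×0.0322 = 1.61 mA, and I_E = (β+1)I_B = 1.64 mA.
V_CE = V_CC − I_C·R_C − I_E·R_E = 20 − 1.61×0.47 − 1.64×0.33 = 18.7 V.
V_CE = 18.7 V > 0.2 V confirms active-region operation.

V_CE ≈ 19 V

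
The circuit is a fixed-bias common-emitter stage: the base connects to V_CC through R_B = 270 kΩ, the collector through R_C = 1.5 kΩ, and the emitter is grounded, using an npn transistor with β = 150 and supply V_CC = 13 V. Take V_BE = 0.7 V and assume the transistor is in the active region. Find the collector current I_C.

Base loop: V_CC = I_B·R_B + V_BE, so I_B = (13 − 0.7)/270 kΩ = 0.0456 mA.
In the active region I_C = β·I_B = 150 × 0.0456 = 6.83 mA.
Collector loop: V_CE = V_CC − I_C·R_C = 13 − 6.83×1.5 = 2.75 V.
Since V_CE = 2.75 V > V_CE(sat) ≈ 0.2 V, the transistor is in the active region as assumed.

I_C ≈ 6.8 mA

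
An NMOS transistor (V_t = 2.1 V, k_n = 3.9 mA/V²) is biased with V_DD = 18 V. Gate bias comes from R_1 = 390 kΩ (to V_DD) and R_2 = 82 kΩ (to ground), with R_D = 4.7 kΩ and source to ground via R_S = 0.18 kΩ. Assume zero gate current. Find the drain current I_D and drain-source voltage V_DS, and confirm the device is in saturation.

I_D ≈ 1.3 mA, V_DS ≈ 12 V

V_G = V_DD·R_2/(R_1+R_2) = 18×82/472 = 3.13 V.
Assume saturation: I_D = (k_n/2)(V_GS − V_t)² with V_GS = V_G − I_D·R_S = 3.13 − 0.18·I_D.
Substituting gives 0.0632·I_D² − 1.72·I_D + 2.06 = 0, with roots I_D = 1.25 or 26 mA.
The root I_D = 26 mA gives V_GS = -1.55 V ≤ V_t, so take I_D = 1.25 mA.
Then V_GS = 2.9 V and V_DS = V_DD − I_D(R_D+R_S) = 18 − 1.25×4.88 = 11.9 V.
Saturation requires V_DS ≥ V_GS − V_t = 0.802 V; 11.9 ≥ 0.802 ✓.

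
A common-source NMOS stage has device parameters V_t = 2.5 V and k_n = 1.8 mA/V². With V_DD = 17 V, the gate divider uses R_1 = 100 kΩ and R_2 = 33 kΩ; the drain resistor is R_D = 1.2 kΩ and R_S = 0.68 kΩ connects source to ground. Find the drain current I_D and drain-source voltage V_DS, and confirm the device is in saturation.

I_D ≈ 0.99 mA, V_DS ≈ 15 V

V_G = V_DD·R_2/(R_1+R_2) = 17×33/133 = 4.22 V.
Assume saturation: I_D = (k_n/2)(V_GS − V_t)² with V_GS = V_G − I_D·R_S = 4.22 − 0.68·I_D.
Substituting gives 0.416·I_D² − 3.1·I_D + 2.66 = 0, with roots I_D = 0.987 or 6.47 mA.
The root I_D = 6.47 mA gives V_GS = -0.181 V ≤ V_t, so take I_D = 0.987 mA.
Then V_GS = 3.55 V and V_DS = V_DD − I_D(R_D+R_S) = 17 − 0.987×1.88 = 15.1 V.
Saturation requires V_DS ≥ V_GS − V_t = 1.05 V; 15.1 ≥ 1.05 ✓.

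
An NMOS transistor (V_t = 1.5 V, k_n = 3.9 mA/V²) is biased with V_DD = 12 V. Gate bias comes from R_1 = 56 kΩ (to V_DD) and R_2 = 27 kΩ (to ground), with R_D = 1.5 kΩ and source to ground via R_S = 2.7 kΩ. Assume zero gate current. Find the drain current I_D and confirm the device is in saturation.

V_G = V_DD·R_2/(R_1+R_2) = 12×27/83 = 3.9 V.
Assume saturation: I_D = (k_n/2)(V_GS − V_t)² with V_GS = V_G − I_D·R_S = 3.9 − 2.7·I_D.
Substituting gives 14.2·I_D² − 26.3·I_D + 11.3 = 0, with roots I_D = 0.673 or 1.18 mA.
The root I_D = 1.18 mA gives V_GS = 0.723 V ≤ V_t, so take I_D = 0.673 mA.
Then V_GS = 2.09 V and V_DS = V_DD − I_D(R_D+R_S) = 12 − 0.673×4.2 = 9.17 V.
Saturation requires V_DS ≥ V_GS − V_t = 0.587 V; 9.17 ≥ 0.587 ✓.

I_D ≈ 0.67 mA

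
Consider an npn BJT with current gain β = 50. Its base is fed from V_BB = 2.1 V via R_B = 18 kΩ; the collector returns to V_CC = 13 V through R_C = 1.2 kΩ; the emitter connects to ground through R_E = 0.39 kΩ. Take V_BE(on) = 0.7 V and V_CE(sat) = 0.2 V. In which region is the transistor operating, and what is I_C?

Assume active. Base-emitter loop: I_B = (V_BB − V_BE)/(R_B + (β+1)R_E) = (2.1 − 0.7)/(18 + 51×0.39) = 0.0369 mA.
I_C = β·I_B = 50×0.0369 = 1.85 mA.
V_CE = V_CC − I_C·R_C − I_E·R_E = 13 − 1.85×1.2 − 1.88×0.39 = 10 V > V_CE(sat), so the active-region assumption holds.

active; I_C ≈ 1.8 mA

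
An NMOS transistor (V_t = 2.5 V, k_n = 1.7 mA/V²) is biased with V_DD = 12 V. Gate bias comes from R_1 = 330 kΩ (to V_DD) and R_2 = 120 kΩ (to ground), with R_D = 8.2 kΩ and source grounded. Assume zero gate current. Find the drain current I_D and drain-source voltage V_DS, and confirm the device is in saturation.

V_G = V_DD·R_2/(R_1+R_2) = 12×120/450 = 3.2 V. With the source grounded, V_GS = V_G = 3.2 V.
Assume saturation: I_D = (k_n/2)(V_GS − V_t)² = (1.7/2)×(3.2 − 2.5)² = 0.85×0.7² = 0.417 mA.
V_DS = V_DD − I_D·R_D = 12 − 0.417×8.2 = 8.58 V.
Saturation requires V_DS ≥ V_GS − V_t = 0.7 V; 8.58 ≥ 0.7 ✓.

I_D ≈ 0.42 mA, V_DS ≈ 8.6 V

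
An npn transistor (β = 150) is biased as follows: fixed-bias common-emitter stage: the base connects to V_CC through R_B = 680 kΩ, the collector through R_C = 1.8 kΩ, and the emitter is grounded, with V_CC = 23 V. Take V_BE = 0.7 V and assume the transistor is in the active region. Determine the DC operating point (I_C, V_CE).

I_C ≈ 4.9 mA, V_CE ≈ 14 V

Base loop: V_CC = I_B·R_B + V_BE, so I_B = (23 − 0.7)/680 kΩ = 0.0328 mA.
In the active region I_C = β·I_B = 150 × 0.0328 = 4.92 mA.
Collector loop: V_CE = V_CC − I_C·R_C = 23 − 4.92×1.8 = 14.1 V.
Since V_CE = 14.1 V > V_CE(sat) ≈ 0.2 V, the transistor is in the active region as assumed.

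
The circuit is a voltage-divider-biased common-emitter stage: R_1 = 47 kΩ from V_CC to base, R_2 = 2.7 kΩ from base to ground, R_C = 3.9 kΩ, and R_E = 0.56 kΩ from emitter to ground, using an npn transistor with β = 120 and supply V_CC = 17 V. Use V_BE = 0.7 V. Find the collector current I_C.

I_C ≈ 0.38 mA

Thevenize the base divider: V_Th = V_CC·R_2/(R_1+R_2) = 17×2.7/49.7 = 0.924 V, R_Th = R_1‖R_2 = 2.55 kΩ.
Base-emitter loop: V_Th = I_B·R_Th + V_BE + (β+1)I_B·R_E, so I_B = (0.924 − 0.7) / (2.55 + 121×0.56) = 0.00318 mA.
I_C = β·I_B = 120×0.00318 = 0.382 mA, and I_E = (β+1)I_B = 0.385 mA.
V_CE = V_CC − I_C·R_C − I_E·R_E = 17 − 0.382×3.9 − 0.385×0.56 = 15.3 V.
V_CE = 15.3 V > 0.2 V confirms active-region operation.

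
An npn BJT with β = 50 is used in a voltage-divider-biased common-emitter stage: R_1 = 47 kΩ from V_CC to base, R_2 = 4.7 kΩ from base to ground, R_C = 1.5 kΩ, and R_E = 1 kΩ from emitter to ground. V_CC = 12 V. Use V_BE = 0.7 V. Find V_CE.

V_CE ≈ 11 V

Thevenize the base divider: V_Th = V_CC·R_2/(R_1+R_2) = 12×4.7/51.7 = 1.09 V, R_Th = R_1‖R_2 = 4.27 kΩ.
Base-emitter loop: V_Th = I_B·R_Th + V_BE + (β+1)I_B·R_E, so I_B = (1.09 − 0.7) / (4.27 + 51×1) = 0.00707 mA.
I_C = β·I_B = 50×0.00707 = 0.354 mA, and I_E = (β+1)I_B = 0.361 mA.
V_CE = V_CC − I_C·R_C − I_E·R_E = 12 − 0.354×1.5 − 0.361×1 = 11.1 V.
V_CE = 11.1 V > 0.2 V confirms active-region operation.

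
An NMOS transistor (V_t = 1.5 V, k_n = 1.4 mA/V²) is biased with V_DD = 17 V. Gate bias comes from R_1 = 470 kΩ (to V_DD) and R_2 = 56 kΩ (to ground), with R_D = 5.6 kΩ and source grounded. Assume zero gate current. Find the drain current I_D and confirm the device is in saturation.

I_D ≈ 0.067 mA

V_G = V_DD·R_2/(R_1+R_2) = 17×56/526 = 1.81 V. With the source grounded, V_GS = V_G = 1.81 V.
Assume saturation: I_D = (k_n/2)(V_GS − V_t)² = (1.4/2)×(1.81 − 1.5)² = 0.7×0.31² = 0.0672 mA.
V_DS = V_DD − I_D·R_D = 17 − 0.0672×5.6 = 16.6 V.
Saturation requires V_DS ≥ V_GS − V_t = 0.31 V; 16.6 ≥ 0.31 ✓.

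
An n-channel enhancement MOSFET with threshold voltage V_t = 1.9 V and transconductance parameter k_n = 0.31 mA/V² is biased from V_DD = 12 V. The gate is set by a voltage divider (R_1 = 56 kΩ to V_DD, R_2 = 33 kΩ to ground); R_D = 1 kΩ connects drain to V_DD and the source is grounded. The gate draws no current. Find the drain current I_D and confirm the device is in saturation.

I_D ≈ 1 mA

V_G = V_DD·R_2/(R_1+R_2) = 12×33/89 = 4.45 V. With the source grounded, V_GS = V_G = 4.45 V.
Assume saturation: I_D = (k_n/2)(V_GS − V_t)² = (0.31/2)×(4.45 − 1.9)² = 0.155×2.55² = 1.01 mA.
V_DS = V_DD − I_D·R_D = 12 − 1.01×1 = 11 V.
Saturation requires V_DS ≥ V_GS − V_t = 2.55 V; 11 ≥ 2.55 ✓.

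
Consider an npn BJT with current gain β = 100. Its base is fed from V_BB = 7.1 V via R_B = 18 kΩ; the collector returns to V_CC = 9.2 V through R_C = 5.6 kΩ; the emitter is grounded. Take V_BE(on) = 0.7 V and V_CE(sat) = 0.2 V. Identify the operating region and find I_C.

Assume active: I_B = (7.1 − 0.7)/18 = 0.356 mA, giving I_C = β·I_B = 35.6 mA.
But then V_CE = 9.2 − 35.6×5.6 = -190 V < V_CE(sat) = 0.2 V — impossible in the active region.
So the transistor is saturated. With V_CE = 0.2 V, I_C = (V_CC − 0.2)/R_C = 9/5.6 = 1.61 mA.
Check: β·I_B = 35.6 mA > I_C = 1.61 mA, confirming saturation.

saturation; I_C ≈ 1.6 mA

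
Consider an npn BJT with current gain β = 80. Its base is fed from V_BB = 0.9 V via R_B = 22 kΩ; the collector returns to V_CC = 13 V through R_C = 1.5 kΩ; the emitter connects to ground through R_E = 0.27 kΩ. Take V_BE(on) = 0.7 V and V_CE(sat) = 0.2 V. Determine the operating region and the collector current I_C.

active; I_C ≈ 0.36 mA

Assume active. Base-emitter loop: I_B = (V_BB − V_BE)/(R_B + (β+1)R_E) = (0.9 − 0.7)/(22 + 81×0.27) = 0.00456 mA.
I_C = β·I_B = 80×0.00456 = 0.365 mA.
V_CE = V_CC − I_C·R_C − I_E·R_E = 13 − 0.365×1.5 − 0.369×0.27 = 12.4 V > V_CE(sat), so the active-region assumption holds.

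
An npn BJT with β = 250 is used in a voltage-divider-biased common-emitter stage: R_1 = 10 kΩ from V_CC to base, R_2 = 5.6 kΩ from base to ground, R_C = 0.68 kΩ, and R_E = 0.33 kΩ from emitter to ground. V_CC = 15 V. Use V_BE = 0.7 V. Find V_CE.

Thevenize the base divider: V_Th = V_CC·R_2/(R_1+R_2) = 15×5.6/15.6 = 5.38 V, R_Th = R_1‖R_2 = 3.59 kΩ.
Base-emitter loop: V_Th = I_B·R_Th + V_BE + (β+1)I_B·R_E, so I_B = (5.38 − 0.7) / (3.59 + 251×0.33) = 0.0542 mA.
I_C = β·I_B = 250×0.0542 = 13.6 mA, and I_E = (β+1)I_B = 13.6 mA.
V_CE = V_CC − I_C·R_C − I_E·R_E = 15 − 13.6×0.68 − 13.6×0.33 = 1.29 V.
V_CE = 1.29 V > 0.2 V confirms active-region operation.

V_CE ≈ 1.3 V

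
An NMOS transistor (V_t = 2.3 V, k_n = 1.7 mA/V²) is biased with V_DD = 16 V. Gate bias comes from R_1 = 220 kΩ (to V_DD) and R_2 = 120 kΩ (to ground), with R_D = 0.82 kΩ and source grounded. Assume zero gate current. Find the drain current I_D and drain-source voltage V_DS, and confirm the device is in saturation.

V_G = V_DD·R_2/(R_1+R_2) = 16×120/340 = 5.65 V. With the source grounded, V_GS = V_G = 5.65 V.
Assume saturation: I_D = (k_n/2)(V_GS − V_t)² = (1.7/2)×(5.65 − 2.3)² = 0.85×3.35² = 9.52 mA.
V_DS = V_DD − I_D·R_D = 16 − 9.52×0.82 = 8.19 V.
Saturation requires V_DS ≥ V_GS − V_t = 3.35 V; 8.19 ≥ 3.35 ✓.

I_D ≈ 9.5 mA, V_DS ≈ 8.2 V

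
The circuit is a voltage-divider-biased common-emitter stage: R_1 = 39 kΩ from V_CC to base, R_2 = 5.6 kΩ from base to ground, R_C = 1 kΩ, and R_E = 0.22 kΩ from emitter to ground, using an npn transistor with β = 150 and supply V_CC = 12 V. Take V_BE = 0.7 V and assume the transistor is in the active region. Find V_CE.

Thevenize the base divider: V_Th = V_CC·R_2/(R_1+R_2) = 12×5.6/44.6 = 1.51 V, R_Th = R_1‖R_2 = 4.9 kΩ.
Base-emitter loop: V_Th = I_B·R_Th + V_BE + (β+1)I_B·R_E, so I_B = (1.51 − 0.7) / (4.9 + 151×0.22) = 0.0212 mA.
I_C = β·I_B = 150×0.0212 = 3.17 mA, and I_E = (β+1)I_B = 3.2 mA.
V_CE = V_CC − I_C·R_C − I_E·R_E = 12 − 3.17×1 − 3.2×0.22 = 8.12 V.
V_CE = 8.12 V > 0.2 V confirms active-region operation.

V_CE ≈ 8.1 V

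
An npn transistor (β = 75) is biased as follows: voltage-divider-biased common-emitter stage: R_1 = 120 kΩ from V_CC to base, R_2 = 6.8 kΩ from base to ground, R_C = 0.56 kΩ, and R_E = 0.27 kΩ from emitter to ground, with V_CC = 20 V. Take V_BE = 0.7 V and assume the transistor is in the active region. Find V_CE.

Thevenize the base divider: V_Th = V_CC·R_2/(R_1+R_2) = 20×6.8/127 = 1.07 V, R_Th = R_1‖R_2 = 6.44 kΩ.
Base-emitter loop: V_Th = I_B·R_Th + V_BE + (β+1)I_B·R_E, so I_B = (1.07 − 0.7) / (6.44 + 76×0.27) = 0.0138 mA.
I_C = β·I_B = 75×0.0138 = 1.04 mA, and I_E = (β+1)I_B = 1.05 mA.
V_CE = V_CC − I_C·R_C − I_E·R_E = 20 − 1.04×0.56 − 1.05×0.27 = 19.1 V.
V_CE = 19.1 V > 0.2 V confirms active-region operation.

V_CE ≈ 19 V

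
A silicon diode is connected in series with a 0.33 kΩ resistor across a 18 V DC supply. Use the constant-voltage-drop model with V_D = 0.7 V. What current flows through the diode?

KVL around the loop: 18 = V_D + I·R = 0.7 + I × 0.33 kΩ.
So I = (18 − 0.7) / 0.33 kΩ = 17.3 / 0.33 = 52.4 mA.

I ≈ 52 mA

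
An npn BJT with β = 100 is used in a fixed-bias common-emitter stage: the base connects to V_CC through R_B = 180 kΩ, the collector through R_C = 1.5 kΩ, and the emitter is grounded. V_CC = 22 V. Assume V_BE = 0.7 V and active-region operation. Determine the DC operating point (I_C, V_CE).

I_C ≈ 12 mA, V_CE ≈ 4.2 V

Base loop: V_CC = I_B·R_B + V_BE, so I_B = (22 − 0.7)/180 kΩ = 0.118 mA.
In the active region I_C = β·I_B = 100 × 0.118 = 11.8 mA.
Collector loop: V_CE = V_CC − I_C·R_C = 22 − 11.8×1.5 = 4.25 V.
Since V_CE = 4.25 V > V_CE(sat) ≈ 0.2 V, the transistor is in the active region as assumed.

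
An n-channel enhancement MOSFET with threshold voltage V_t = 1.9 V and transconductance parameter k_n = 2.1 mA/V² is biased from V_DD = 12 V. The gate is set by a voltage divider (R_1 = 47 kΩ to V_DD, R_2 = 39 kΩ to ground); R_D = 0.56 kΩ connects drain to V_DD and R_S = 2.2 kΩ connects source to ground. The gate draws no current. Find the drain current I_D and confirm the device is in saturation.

V_G = V_DD·R_2/(R_1+R_2) = 12×39/86 = 5.44 V.
Assume saturation: I_D = (k_n/2)(V_GS − V_t)² with V_GS = V_G − I_D·R_S = 5.44 − 2.2·I_D.
Substituting gives 5.08·I_D² − 17.4·I_D + 13.2 = 0, with roots I_D = 1.14 or 2.28 mA.
The root I_D = 2.28 mA gives V_GS = 0.427 V ≤ V_t, so take I_D = 1.14 mA.
Then V_GS = 2.94 V and V_DS = V_DD − I_D(R_D+R_S) = 12 − 1.14×2.76 = 8.86 V.
Saturation requires V_DS ≥ V_GS − V_t = 1.04 V; 8.86 ≥ 1.04 ✓.

I_D ≈ 1.1 mA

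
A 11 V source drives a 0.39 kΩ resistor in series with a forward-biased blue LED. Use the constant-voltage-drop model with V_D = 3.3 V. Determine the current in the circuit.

KVL around the loop: 11 = V_D + I·R = 3.3 + I × 0.39 kΩ.
So I = (11 − 3.3) / 0.39 kΩ = 7.7 / 0.39 = 19.7 mA.

I ≈ 20 mA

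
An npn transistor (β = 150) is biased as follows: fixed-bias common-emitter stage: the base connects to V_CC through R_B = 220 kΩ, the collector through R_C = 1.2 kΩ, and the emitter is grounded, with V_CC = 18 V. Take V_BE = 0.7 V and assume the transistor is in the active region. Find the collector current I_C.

Base loop: V_CC = I_B·R_B + V_BE, so I_B = (18 − 0.7)/220 kΩ = 0.0786 mA.
In the active region I_C = β·I_B = 150 × 0.0786 = 11.8 mA.
Collector loop: V_CE = V_CC − I_C·R_C = 18 − 11.8×1.2 = 3.85 V.
Since V_CE = 3.85 V > V_CE(sat) ≈ 0.2 V, the transistor is in the active region as assumed.

I_C ≈ 12 mA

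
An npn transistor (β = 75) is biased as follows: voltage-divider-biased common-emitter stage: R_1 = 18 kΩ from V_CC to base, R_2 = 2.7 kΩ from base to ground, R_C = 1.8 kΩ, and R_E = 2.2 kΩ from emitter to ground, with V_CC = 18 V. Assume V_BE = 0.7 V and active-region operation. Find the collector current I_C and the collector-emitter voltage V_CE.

Thevenize the base divider: V_Th = V_CC·R_2/(R_1+R_2) = 18×2.7/20.7 = 2.35 V, R_Th = R_1‖R_2 = 2.35 kΩ.
Base-emitter loop: V_Th = I_B·R_Th + V_BE + (β+1)I_B·R_E, so I_B = (2.35 − 0.7) / (2.35 + 76×2.2) = 0.00972 mA.
I_C = β·I_B = 75×0.00972 = 0.729 mA, and I_E = (β+1)I_B = 0.739 mA.
V_CE = V_CC − I_C·R_C − I_E·R_E = 18 − 0.729×1.8 − 0.739×2.2 = 15.1 V.
V_CE = 15.1 V > 0.2 V confirms active-region operation.

I_C ≈ 0.73 mA, V_CE ≈ 15 V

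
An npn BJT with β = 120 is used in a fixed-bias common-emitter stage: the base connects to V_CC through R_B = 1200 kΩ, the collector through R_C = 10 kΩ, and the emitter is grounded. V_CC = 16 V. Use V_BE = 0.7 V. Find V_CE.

V_CE ≈ 0.7 V

Base loop: V_CC = I_B·R_B + V_BE, so I_B = (16 − 0.7)/1200 kΩ = 0.0128 mA.
In the active region I_C = β·I_B = 120 × 0.0128 = 1.53 mA.
Collector loop: V_CE = V_CC − I_C·R_C = 16 − 1.53×10 = 0.7 V.
Since V_CE = 0.7 V > V_CE(sat) ≈ 0.2 V, the transistor is in the active region as assumed.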